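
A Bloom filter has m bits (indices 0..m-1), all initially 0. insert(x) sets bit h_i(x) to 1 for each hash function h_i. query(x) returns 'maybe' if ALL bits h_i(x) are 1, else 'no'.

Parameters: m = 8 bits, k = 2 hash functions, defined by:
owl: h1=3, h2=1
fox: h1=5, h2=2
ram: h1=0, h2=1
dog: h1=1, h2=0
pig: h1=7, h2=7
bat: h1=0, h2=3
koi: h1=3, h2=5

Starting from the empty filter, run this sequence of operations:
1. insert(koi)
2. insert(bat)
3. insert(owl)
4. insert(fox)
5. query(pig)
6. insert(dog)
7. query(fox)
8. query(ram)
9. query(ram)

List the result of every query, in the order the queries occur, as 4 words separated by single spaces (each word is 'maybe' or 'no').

Answer: no maybe maybe maybe

Derivation:
Start: bits=00000000
Op 1: insert koi -> sets bits 3 5 -> bits=00010100
Op 2: insert bat -> sets bits 0 3 -> bits=10010100
Op 3: insert owl -> sets bits 1 3 -> bits=11010100
Op 4: insert fox -> sets bits 2 5 -> bits=11110100
Op 5: query pig -> checks bit7=0 (has a 0) -> no
Op 6: insert dog -> sets bits 0 1 -> bits=11110100
Op 7: query fox -> checks bit2=1, bit5=1 (all 1) -> maybe
Op 8: query ram -> checks bit0=1, bit1=1 (all 1) -> maybe
Op 9: query ram -> checks bit0=1, bit1=1 (all 1) -> maybe
Query results in order: no maybe maybe maybe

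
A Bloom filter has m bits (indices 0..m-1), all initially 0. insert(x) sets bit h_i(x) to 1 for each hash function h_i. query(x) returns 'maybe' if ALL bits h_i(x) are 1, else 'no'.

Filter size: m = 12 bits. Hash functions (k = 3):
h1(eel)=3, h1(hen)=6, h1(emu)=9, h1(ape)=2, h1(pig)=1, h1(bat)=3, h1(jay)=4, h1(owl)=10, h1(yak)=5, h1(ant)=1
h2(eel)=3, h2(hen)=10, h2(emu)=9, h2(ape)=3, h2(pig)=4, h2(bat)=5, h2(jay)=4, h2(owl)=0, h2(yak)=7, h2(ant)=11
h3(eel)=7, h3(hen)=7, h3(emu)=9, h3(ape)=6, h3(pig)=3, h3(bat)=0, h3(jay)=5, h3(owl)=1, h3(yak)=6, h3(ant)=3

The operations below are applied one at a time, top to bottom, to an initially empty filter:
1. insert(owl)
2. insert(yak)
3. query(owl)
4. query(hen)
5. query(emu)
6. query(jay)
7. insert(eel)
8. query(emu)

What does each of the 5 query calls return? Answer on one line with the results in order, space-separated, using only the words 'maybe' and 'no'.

Start: bits=000000000000
Op 1: insert owl -> sets bits 0 1 10 -> bits=110000000010
Op 2: insert yak -> sets bits 5 6 7 -> bits=110001110010
Op 3: query owl -> checks bit0=1, bit1=1, bit10=1 (all 1) -> maybe
Op 4: query hen -> checks bit6=1, bit7=1, bit10=1 (all 1) -> maybe
Op 5: query emu -> checks bit9=0 (has a 0) -> no
Op 6: query jay -> checks bit4=0, bit5=1 (has a 0) -> no
Op 7: insert eel -> sets bits 3 7 -> bits=110101110010
Op 8: query emu -> checks bit9=0 (has a 0) -> no
Query results in order: maybe maybe no no no

Answer: maybe maybe no no no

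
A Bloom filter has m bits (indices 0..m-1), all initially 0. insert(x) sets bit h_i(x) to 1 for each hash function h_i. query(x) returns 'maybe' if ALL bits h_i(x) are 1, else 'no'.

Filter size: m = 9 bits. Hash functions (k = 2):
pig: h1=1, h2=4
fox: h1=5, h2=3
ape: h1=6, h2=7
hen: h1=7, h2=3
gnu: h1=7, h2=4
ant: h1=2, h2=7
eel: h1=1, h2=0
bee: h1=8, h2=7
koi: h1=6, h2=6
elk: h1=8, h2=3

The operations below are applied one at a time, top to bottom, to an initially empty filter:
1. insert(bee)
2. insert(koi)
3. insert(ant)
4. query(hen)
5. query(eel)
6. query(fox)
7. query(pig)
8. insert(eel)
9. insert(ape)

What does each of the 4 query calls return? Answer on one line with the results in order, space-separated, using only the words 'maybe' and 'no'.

Answer: no no no no

Derivation:
Start: bits=000000000
Op 1: insert bee -> sets bits 7 8 -> bits=000000011
Op 2: insert koi -> sets bits 6 -> bits=000000111
Op 3: insert ant -> sets bits 2 7 -> bits=001000111
Op 4: query hen -> checks bit3=0, bit7=1 (has a 0) -> no
Op 5: query eel -> checks bit0=0, bit1=0 (has a 0) -> no
Op 6: query fox -> checks bit3=0, bit5=0 (has a 0) -> no
Op 7: query pig -> checks bit1=0, bit4=0 (has a 0) -> no
Op 8: insert eel -> sets bits 0 1 -> bits=111000111
Op 9: insert ape -> sets bits 6 7 -> bits=111000111
Query results in order: no no no no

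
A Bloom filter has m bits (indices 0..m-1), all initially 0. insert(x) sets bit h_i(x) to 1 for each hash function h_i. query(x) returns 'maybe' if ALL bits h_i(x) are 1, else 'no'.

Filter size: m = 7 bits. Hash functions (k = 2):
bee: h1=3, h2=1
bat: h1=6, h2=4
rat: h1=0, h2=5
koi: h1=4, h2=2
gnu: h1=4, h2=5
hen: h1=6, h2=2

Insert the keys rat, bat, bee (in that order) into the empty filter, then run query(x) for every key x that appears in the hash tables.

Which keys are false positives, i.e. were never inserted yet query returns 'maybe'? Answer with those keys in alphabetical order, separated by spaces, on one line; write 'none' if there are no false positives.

Start: bits=0000000
After insert 'rat': sets bits 0 5 -> bits=1000010
After insert 'bat': sets bits 4 6 -> bits=1000111
After insert 'bee': sets bits 1 3 -> bits=1101111
Not inserted: gnu hen koi — query each against bits=1101111:
query gnu: checks bit4=1, bit5=1 (all 1) -> maybe => FALSE POSITIVE
query hen: checks bit2=0, bit6=1 (has a 0) -> no => not a false positive
query koi: checks bit2=0, bit4=1 (has a 0) -> no => not a false positive
False positives (alphabetical): gnu

Answer: gnu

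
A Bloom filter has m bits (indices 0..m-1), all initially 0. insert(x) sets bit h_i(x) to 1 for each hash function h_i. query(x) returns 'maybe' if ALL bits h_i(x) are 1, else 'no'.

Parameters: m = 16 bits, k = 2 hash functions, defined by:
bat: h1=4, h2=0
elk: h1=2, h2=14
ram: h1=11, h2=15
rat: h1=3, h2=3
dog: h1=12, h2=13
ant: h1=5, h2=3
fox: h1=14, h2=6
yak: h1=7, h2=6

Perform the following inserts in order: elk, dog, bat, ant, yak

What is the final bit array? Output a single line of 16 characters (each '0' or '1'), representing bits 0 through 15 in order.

Answer: 1011111100001110

Derivation:
Start: bits=0000000000000000
After insert 'elk': sets bits 2 14 -> bits=0010000000000010
After insert 'dog': sets bits 12 13 -> bits=0010000000001110
After insert 'bat': sets bits 0 4 -> bits=1010100000001110
After insert 'ant': sets bits 3 5 -> bits=1011110000001110
After insert 'yak': sets bits 6 7 -> bits=1011111100001110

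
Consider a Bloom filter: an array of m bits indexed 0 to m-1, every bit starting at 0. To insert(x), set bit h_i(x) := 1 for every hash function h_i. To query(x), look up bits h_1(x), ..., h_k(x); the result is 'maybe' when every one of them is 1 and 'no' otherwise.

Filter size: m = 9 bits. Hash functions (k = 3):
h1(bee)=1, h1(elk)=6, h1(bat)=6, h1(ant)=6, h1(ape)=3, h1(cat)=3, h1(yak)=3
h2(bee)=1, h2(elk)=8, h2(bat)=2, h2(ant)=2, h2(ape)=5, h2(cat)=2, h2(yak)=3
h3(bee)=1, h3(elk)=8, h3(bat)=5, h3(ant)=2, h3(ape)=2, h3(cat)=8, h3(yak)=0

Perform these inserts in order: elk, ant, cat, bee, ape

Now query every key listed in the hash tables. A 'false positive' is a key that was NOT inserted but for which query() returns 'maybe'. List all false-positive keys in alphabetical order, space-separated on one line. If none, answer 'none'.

Answer: bat

Derivation:
Start: bits=000000000
After insert 'elk': sets bits 6 8 -> bits=000000101
After insert 'ant': sets bits 2 6 -> bits=001000101
After insert 'cat': sets bits 2 3 8 -> bits=001100101
After insert 'bee': sets bits 1 -> bits=011100101
After insert 'ape': sets bits 2 3 5 -> bits=011101101
Not inserted: bat yak — query each against bits=011101101:
query bat: checks bit2=1, bit5=1, bit6=1 (all 1) -> maybe => FALSE POSITIVE
query yak: checks bit0=0, bit3=1 (has a 0) -> no => not a false positive
False positives (alphabetical): bat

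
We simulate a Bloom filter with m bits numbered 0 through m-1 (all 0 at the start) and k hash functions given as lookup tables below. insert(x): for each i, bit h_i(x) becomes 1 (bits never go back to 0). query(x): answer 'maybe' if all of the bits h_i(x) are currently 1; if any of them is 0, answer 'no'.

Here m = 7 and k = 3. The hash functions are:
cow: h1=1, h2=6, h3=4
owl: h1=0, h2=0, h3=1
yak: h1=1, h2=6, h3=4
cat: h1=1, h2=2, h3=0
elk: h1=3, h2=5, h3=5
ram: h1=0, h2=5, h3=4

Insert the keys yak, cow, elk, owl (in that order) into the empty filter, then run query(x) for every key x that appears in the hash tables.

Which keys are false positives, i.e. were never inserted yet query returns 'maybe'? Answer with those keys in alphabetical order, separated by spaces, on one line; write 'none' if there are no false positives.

Start: bits=0000000
After insert 'yak': sets bits 1 4 6 -> bits=0100101
After insert 'cow': sets bits 1 4 6 -> bits=0100101
After insert 'elk': sets bits 3 5 -> bits=0101111
After insert 'owl': sets bits 0 1 -> bits=1101111
Not inserted: cat ram — query each against bits=1101111:
query cat: checks bit0=1, bit1=1, bit2=0 (has a 0) -> no => not a false positive
query ram: checks bit0=1, bit4=1, bit5=1 (all 1) -> maybe => FALSE POSITIVE
False positives (alphabetical): ram

Answer: ram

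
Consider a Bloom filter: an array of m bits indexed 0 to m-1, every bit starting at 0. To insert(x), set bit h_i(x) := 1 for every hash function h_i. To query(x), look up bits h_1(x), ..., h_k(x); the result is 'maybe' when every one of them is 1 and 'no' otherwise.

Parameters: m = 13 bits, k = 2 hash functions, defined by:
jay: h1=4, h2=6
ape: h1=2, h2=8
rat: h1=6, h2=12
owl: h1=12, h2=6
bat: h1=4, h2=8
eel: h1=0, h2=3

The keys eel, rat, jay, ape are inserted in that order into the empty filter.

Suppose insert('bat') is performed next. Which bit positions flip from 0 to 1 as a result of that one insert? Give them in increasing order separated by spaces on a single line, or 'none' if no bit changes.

Answer: none

Derivation:
Start: bits=0000000000000
After insert 'eel': sets bits 0 3 -> bits=1001000000000
After insert 'rat': sets bits 6 12 -> bits=1001001000001
After insert 'jay': sets bits 4 6 -> bits=1001101000001
After insert 'ape': sets bits 2 8 -> bits=1011101010001
insert 'bat' would touch bits 4 8; currently bit4=1, bit8=1
Bits that are 0 among those (would change 0->1): none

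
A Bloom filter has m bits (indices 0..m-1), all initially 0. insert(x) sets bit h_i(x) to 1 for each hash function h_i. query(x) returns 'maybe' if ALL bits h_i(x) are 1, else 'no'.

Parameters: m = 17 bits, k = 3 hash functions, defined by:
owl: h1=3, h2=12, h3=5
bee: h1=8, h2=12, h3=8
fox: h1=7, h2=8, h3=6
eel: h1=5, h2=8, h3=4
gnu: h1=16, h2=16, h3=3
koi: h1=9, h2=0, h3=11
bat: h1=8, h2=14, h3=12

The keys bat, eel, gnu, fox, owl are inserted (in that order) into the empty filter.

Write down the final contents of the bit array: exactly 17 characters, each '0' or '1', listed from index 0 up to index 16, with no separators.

Answer: 00011111100010101

Derivation:
Start: bits=00000000000000000
After insert 'bat': sets bits 8 12 14 -> bits=00000000100010100
After insert 'eel': sets bits 4 5 8 -> bits=00001100100010100
After insert 'gnu': sets bits 3 16 -> bits=00011100100010101
After insert 'fox': sets bits 6 7 8 -> bits=00011111100010101
After insert 'owl': sets bits 3 5 12 -> bits=00011111100010101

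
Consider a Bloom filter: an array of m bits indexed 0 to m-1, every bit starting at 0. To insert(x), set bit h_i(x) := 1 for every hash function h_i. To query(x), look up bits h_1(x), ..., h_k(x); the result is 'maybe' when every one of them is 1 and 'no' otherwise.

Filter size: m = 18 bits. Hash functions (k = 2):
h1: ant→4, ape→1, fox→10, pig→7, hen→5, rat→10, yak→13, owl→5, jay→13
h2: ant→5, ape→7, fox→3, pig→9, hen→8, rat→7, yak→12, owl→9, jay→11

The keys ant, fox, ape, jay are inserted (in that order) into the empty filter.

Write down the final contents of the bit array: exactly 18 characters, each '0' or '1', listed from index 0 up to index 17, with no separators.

Start: bits=000000000000000000
After insert 'ant': sets bits 4 5 -> bits=000011000000000000
After insert 'fox': sets bits 3 10 -> bits=000111000010000000
After insert 'ape': sets bits 1 7 -> bits=010111010010000000
After insert 'jay': sets bits 11 13 -> bits=010111010011010000

Answer: 010111010011010000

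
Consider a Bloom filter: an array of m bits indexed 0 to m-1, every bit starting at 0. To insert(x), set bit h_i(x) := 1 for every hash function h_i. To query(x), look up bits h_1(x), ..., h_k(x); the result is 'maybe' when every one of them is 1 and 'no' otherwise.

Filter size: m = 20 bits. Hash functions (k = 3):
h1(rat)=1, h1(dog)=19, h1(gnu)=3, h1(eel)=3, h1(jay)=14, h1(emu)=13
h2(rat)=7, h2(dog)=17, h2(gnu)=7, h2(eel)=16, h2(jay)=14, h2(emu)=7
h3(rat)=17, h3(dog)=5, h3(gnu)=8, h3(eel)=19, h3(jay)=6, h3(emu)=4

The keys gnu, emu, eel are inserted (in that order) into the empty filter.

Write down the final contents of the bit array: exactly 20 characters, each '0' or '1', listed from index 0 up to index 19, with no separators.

Start: bits=00000000000000000000
After insert 'gnu': sets bits 3 7 8 -> bits=00010001100000000000
After insert 'emu': sets bits 4 7 13 -> bits=00011001100001000000
After insert 'eel': sets bits 3 16 19 -> bits=00011001100001001001

Answer: 00011001100001001001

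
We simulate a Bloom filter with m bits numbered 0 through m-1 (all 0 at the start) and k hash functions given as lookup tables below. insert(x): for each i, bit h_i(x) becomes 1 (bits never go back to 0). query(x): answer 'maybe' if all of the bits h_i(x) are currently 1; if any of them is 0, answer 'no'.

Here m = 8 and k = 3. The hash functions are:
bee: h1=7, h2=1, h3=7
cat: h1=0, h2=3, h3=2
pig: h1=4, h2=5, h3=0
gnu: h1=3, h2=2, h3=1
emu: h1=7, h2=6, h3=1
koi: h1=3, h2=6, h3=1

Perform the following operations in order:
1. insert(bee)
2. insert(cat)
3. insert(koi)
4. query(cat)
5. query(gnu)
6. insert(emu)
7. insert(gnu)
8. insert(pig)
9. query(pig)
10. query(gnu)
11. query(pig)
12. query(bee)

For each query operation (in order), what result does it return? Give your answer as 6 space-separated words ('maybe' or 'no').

Answer: maybe maybe maybe maybe maybe maybe

Derivation:
Start: bits=00000000
Op 1: insert bee -> sets bits 1 7 -> bits=01000001
Op 2: insert cat -> sets bits 0 2 3 -> bits=11110001
Op 3: insert koi -> sets bits 1 3 6 -> bits=11110011
Op 4: query cat -> checks bit0=1, bit2=1, bit3=1 (all 1) -> maybe
Op 5: query gnu -> checks bit1=1, bit2=1, bit3=1 (all 1) -> maybe
Op 6: insert emu -> sets bits 1 6 7 -> bits=11110011
Op 7: insert gnu -> sets bits 1 2 3 -> bits=11110011
Op 8: insert pig -> sets bits 0 4 5 -> bits=11111111
Op 9: query pig -> checks bit0=1, bit4=1, bit5=1 (all 1) -> maybe
Op 10: query gnu -> checks bit1=1, bit2=1, bit3=1 (all 1) -> maybe
Op 11: query pig -> checks bit0=1, bit4=1, bit5=1 (all 1) -> maybe
Op 12: query bee -> checks bit1=1, bit7=1 (all 1) -> maybe
Query results in order: maybe maybe maybe maybe maybe maybe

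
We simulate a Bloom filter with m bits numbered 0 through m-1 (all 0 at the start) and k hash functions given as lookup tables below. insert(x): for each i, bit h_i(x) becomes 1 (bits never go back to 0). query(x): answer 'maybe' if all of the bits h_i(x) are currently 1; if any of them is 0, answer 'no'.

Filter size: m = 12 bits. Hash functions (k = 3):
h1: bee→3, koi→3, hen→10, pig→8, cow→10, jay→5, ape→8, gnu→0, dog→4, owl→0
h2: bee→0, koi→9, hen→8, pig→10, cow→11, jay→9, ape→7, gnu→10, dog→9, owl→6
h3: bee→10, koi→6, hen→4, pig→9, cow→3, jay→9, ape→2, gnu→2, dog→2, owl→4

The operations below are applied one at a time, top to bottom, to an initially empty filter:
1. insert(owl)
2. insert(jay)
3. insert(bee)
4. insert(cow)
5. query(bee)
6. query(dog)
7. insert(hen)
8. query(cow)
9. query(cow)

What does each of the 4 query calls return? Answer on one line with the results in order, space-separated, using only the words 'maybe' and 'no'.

Answer: maybe no maybe maybe

Derivation:
Start: bits=000000000000
Op 1: insert owl -> sets bits 0 4 6 -> bits=100010100000
Op 2: insert jay -> sets bits 5 9 -> bits=100011100100
Op 3: insert bee -> sets bits 0 3 10 -> bits=100111100110
Op 4: insert cow -> sets bits 3 10 11 -> bits=100111100111
Op 5: query bee -> checks bit0=1, bit3=1, bit10=1 (all 1) -> maybe
Op 6: query dog -> checks bit2=0, bit4=1, bit9=1 (has a 0) -> no
Op 7: insert hen -> sets bits 4 8 10 -> bits=100111101111
Op 8: query cow -> checks bit3=1, bit10=1, bit11=1 (all 1) -> maybe
Op 9: query cow -> checks bit3=1, bit10=1, bit11=1 (all 1) -> maybe
Query results in order: maybe no maybe maybe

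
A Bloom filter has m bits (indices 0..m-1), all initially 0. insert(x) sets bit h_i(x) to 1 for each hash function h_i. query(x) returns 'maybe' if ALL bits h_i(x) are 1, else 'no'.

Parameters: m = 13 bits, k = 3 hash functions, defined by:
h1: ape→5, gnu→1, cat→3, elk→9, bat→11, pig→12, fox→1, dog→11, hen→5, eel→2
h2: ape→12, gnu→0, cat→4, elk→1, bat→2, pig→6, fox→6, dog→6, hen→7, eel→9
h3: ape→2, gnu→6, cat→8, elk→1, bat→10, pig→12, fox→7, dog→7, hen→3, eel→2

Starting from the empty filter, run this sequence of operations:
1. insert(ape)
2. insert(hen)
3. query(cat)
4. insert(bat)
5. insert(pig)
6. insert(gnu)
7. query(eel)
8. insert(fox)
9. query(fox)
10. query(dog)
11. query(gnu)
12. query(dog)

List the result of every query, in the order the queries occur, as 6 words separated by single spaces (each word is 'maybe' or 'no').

Answer: no no maybe maybe maybe maybe

Derivation:
Start: bits=0000000000000
Op 1: insert ape -> sets bits 2 5 12 -> bits=0010010000001
Op 2: insert hen -> sets bits 3 5 7 -> bits=0011010100001
Op 3: query cat -> checks bit3=1, bit4=0, bit8=0 (has a 0) -> no
Op 4: insert bat -> sets bits 2 10 11 -> bits=0011010100111
Op 5: insert pig -> sets bits 6 12 -> bits=0011011100111
Op 6: insert gnu -> sets bits 0 1 6 -> bits=1111011100111
Op 7: query eel -> checks bit2=1, bit9=0 (has a 0) -> no
Op 8: insert fox -> sets bits 1 6 7 -> bits=1111011100111
Op 9: query fox -> checks bit1=1, bit6=1, bit7=1 (all 1) -> maybe
Op 10: query dog -> checks bit6=1, bit7=1, bit11=1 (all 1) -> maybe
Op 11: query gnu -> checks bit0=1, bit1=1, bit6=1 (all 1) -> maybe
Op 12: query dog -> checks bit6=1, bit7=1, bit11=1 (all 1) -> maybe
Query results in order: no no maybe maybe maybe maybe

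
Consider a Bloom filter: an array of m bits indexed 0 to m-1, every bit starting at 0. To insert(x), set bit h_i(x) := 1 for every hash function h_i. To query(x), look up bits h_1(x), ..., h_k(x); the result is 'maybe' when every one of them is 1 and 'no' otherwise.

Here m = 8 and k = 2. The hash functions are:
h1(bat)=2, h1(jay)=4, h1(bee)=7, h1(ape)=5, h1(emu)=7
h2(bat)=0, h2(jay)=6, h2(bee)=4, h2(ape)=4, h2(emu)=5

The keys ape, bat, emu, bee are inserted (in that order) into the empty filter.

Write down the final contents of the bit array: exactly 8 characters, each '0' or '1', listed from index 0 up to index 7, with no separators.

Start: bits=00000000
After insert 'ape': sets bits 4 5 -> bits=00001100
After insert 'bat': sets bits 0 2 -> bits=10101100
After insert 'emu': sets bits 5 7 -> bits=10101101
After insert 'bee': sets bits 4 7 -> bits=10101101

Answer: 10101101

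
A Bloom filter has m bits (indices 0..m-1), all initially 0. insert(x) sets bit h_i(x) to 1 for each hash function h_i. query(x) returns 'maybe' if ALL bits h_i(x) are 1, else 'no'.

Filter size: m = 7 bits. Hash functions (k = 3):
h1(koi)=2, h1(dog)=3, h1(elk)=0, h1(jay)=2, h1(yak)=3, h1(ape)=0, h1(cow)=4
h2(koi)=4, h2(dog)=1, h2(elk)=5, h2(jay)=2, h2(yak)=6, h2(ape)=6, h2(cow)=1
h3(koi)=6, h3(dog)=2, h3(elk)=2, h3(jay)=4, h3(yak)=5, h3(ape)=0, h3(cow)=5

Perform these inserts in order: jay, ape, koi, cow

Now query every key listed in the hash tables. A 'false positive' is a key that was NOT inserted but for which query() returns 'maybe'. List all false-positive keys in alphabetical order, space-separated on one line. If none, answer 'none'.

Answer: elk

Derivation:
Start: bits=0000000
After insert 'jay': sets bits 2 4 -> bits=0010100
After insert 'ape': sets bits 0 6 -> bits=1010101
After insert 'koi': sets bits 2 4 6 -> bits=1010101
After insert 'cow': sets bits 1 4 5 -> bits=1110111
Not inserted: dog elk yak — query each against bits=1110111:
query dog: checks bit1=1, bit2=1, bit3=0 (has a 0) -> no => not a false positive
query elk: checks bit0=1, bit2=1, bit5=1 (all 1) -> maybe => FALSE POSITIVE
query yak: checks bit3=0, bit5=1, bit6=1 (has a 0) -> no => not a false positive
False positives (alphabetical): elk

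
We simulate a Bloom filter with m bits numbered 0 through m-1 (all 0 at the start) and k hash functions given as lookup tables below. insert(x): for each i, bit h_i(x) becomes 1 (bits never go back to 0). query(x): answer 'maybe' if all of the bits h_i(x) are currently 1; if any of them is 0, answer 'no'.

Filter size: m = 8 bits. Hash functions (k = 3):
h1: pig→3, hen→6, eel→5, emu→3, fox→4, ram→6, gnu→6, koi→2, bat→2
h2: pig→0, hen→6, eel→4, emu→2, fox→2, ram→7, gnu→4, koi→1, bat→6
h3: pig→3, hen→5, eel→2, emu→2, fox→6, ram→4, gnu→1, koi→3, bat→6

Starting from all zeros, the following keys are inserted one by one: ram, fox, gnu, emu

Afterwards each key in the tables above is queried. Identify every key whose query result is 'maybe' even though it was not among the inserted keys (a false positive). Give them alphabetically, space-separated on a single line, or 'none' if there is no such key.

Start: bits=00000000
After insert 'ram': sets bits 4 6 7 -> bits=00001011
After insert 'fox': sets bits 2 4 6 -> bits=00101011
After insert 'gnu': sets bits 1 4 6 -> bits=01101011
After insert 'emu': sets bits 2 3 -> bits=01111011
Not inserted: bat eel hen koi pig — query each against bits=01111011:
query bat: checks bit2=1, bit6=1 (all 1) -> maybe => FALSE POSITIVE
query eel: checks bit2=1, bit4=1, bit5=0 (has a 0) -> no => not a false positive
query hen: checks bit5=0, bit6=1 (has a 0) -> no => not a false positive
query koi: checks bit1=1, bit2=1, bit3=1 (all 1) -> maybe => FALSE POSITIVE
query pig: checks bit0=0, bit3=1 (has a 0) -> no => not a false positive
False positives (alphabetical): bat koi

Answer: bat koi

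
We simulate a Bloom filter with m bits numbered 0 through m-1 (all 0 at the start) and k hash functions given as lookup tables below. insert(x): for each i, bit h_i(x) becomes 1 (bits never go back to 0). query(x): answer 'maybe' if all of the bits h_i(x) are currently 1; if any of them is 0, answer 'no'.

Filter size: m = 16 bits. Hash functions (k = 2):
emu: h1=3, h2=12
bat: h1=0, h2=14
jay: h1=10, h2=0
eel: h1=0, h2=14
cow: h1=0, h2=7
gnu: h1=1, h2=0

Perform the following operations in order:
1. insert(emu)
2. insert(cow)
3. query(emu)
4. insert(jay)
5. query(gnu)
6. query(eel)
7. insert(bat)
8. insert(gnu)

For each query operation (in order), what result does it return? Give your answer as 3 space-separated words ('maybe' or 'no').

Start: bits=0000000000000000
Op 1: insert emu -> sets bits 3 12 -> bits=0001000000001000
Op 2: insert cow -> sets bits 0 7 -> bits=1001000100001000
Op 3: query emu -> checks bit3=1, bit12=1 (all 1) -> maybe
Op 4: insert jay -> sets bits 0 10 -> bits=1001000100101000
Op 5: query gnu -> checks bit0=1, bit1=0 (has a 0) -> no
Op 6: query eel -> checks bit0=1, bit14=0 (has a 0) -> no
Op 7: insert bat -> sets bits 0 14 -> bits=1001000100101010
Op 8: insert gnu -> sets bits 0 1 -> bits=1101000100101010
Query results in order: maybe no no

Answer: maybe no no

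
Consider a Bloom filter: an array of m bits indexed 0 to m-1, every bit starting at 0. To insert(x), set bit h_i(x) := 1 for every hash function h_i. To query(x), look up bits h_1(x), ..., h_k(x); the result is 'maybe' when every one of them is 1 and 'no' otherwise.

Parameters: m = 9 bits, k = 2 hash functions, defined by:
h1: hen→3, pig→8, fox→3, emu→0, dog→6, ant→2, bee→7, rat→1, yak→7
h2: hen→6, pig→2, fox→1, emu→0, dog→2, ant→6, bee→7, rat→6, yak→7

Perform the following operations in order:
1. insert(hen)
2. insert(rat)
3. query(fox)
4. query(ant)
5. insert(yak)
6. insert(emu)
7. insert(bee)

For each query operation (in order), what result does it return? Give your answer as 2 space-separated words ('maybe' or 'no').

Start: bits=000000000
Op 1: insert hen -> sets bits 3 6 -> bits=000100100
Op 2: insert rat -> sets bits 1 6 -> bits=010100100
Op 3: query fox -> checks bit1=1, bit3=1 (all 1) -> maybe
Op 4: query ant -> checks bit2=0, bit6=1 (has a 0) -> no
Op 5: insert yak -> sets bits 7 -> bits=010100110
Op 6: insert emu -> sets bits 0 -> bits=110100110
Op 7: insert bee -> sets bits 7 -> bits=110100110
Query results in order: maybe no

Answer: maybe no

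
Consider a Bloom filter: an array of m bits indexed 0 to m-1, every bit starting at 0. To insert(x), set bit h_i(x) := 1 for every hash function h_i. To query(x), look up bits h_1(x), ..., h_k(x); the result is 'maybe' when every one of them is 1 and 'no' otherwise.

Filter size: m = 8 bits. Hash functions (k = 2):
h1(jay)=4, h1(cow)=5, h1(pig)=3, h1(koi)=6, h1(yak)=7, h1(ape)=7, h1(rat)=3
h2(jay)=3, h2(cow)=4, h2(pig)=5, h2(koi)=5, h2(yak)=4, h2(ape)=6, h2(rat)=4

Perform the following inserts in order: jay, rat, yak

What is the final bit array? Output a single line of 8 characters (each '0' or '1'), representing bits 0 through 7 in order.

Start: bits=00000000
After insert 'jay': sets bits 3 4 -> bits=00011000
After insert 'rat': sets bits 3 4 -> bits=00011000
After insert 'yak': sets bits 4 7 -> bits=00011001

Answer: 00011001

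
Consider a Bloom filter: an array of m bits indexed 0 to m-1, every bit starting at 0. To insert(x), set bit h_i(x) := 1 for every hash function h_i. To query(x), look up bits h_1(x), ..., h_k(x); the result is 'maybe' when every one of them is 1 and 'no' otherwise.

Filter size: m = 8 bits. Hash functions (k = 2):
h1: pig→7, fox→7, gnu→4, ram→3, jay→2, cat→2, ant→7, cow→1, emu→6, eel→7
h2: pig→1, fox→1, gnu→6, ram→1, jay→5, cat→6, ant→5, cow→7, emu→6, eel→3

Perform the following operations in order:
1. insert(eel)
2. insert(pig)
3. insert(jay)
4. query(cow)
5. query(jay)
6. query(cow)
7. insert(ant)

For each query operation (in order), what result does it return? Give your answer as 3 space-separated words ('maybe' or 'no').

Start: bits=00000000
Op 1: insert eel -> sets bits 3 7 -> bits=00010001
Op 2: insert pig -> sets bits 1 7 -> bits=01010001
Op 3: insert jay -> sets bits 2 5 -> bits=01110101
Op 4: query cow -> checks bit1=1, bit7=1 (all 1) -> maybe
Op 5: query jay -> checks bit2=1, bit5=1 (all 1) -> maybe
Op 6: query cow -> checks bit1=1, bit7=1 (all 1) -> maybe
Op 7: insert ant -> sets bits 5 7 -> bits=01110101
Query results in order: maybe maybe maybe

Answer: maybe maybe maybe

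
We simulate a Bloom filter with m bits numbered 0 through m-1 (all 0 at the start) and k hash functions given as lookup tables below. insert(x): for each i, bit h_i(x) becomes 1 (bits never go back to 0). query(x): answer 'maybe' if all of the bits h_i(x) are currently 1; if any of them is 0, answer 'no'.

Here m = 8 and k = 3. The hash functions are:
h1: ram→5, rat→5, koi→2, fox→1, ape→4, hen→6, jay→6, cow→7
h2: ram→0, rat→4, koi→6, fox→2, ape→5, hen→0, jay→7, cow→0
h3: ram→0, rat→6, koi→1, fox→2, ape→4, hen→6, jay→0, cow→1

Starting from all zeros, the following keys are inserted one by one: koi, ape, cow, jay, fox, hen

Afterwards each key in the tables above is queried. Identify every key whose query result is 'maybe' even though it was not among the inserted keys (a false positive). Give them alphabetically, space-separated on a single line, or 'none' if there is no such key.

Start: bits=00000000
After insert 'koi': sets bits 1 2 6 -> bits=01100010
After insert 'ape': sets bits 4 5 -> bits=01101110
After insert 'cow': sets bits 0 1 7 -> bits=11101111
After insert 'jay': sets bits 0 6 7 -> bits=11101111
After insert 'fox': sets bits 1 2 -> bits=11101111
After insert 'hen': sets bits 0 6 -> bits=11101111
Not inserted: ram rat — query each against bits=11101111:
query ram: checks bit0=1, bit5=1 (all 1) -> maybe => FALSE POSITIVE
query rat: checks bit4=1, bit5=1, bit6=1 (all 1) -> maybe => FALSE POSITIVE
False positives (alphabetical): ram rat

Answer: ram rat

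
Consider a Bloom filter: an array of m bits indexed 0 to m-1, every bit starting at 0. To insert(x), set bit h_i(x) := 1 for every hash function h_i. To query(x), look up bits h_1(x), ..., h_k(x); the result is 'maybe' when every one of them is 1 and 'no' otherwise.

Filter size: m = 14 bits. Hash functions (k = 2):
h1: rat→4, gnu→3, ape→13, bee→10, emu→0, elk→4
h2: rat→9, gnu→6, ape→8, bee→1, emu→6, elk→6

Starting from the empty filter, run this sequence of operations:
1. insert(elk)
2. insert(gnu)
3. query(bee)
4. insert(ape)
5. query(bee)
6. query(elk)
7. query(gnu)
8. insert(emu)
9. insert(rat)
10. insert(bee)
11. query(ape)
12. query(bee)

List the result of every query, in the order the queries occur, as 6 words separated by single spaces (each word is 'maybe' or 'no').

Start: bits=00000000000000
Op 1: insert elk -> sets bits 4 6 -> bits=00001010000000
Op 2: insert gnu -> sets bits 3 6 -> bits=00011010000000
Op 3: query bee -> checks bit1=0, bit10=0 (has a 0) -> no
Op 4: insert ape -> sets bits 8 13 -> bits=00011010100001
Op 5: query bee -> checks bit1=0, bit10=0 (has a 0) -> no
Op 6: query elk -> checks bit4=1, bit6=1 (all 1) -> maybe
Op 7: query gnu -> checks bit3=1, bit6=1 (all 1) -> maybe
Op 8: insert emu -> sets bits 0 6 -> bits=10011010100001
Op 9: insert rat -> sets bits 4 9 -> bits=10011010110001
Op 10: insert bee -> sets bits 1 10 -> bits=11011010111001
Op 11: query ape -> checks bit8=1, bit13=1 (all 1) -> maybe
Op 12: query bee -> checks bit1=1, bit10=1 (all 1) -> maybe
Query results in order: no no maybe maybe maybe maybe

Answer: no no maybe maybe maybe maybe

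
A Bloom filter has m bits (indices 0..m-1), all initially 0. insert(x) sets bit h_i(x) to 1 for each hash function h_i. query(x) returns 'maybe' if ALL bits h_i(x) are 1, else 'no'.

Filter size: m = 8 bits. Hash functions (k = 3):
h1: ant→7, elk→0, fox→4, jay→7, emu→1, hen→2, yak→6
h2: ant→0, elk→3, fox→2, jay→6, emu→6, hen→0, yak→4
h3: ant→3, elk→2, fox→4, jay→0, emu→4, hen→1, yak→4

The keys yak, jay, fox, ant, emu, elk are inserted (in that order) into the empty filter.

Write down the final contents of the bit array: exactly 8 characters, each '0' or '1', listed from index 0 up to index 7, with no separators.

Answer: 11111011

Derivation:
Start: bits=00000000
After insert 'yak': sets bits 4 6 -> bits=00001010
After insert 'jay': sets bits 0 6 7 -> bits=10001011
After insert 'fox': sets bits 2 4 -> bits=10101011
After insert 'ant': sets bits 0 3 7 -> bits=10111011
After insert 'emu': sets bits 1 4 6 -> bits=11111011
After insert 'elk': sets bits 0 2 3 -> bits=11111011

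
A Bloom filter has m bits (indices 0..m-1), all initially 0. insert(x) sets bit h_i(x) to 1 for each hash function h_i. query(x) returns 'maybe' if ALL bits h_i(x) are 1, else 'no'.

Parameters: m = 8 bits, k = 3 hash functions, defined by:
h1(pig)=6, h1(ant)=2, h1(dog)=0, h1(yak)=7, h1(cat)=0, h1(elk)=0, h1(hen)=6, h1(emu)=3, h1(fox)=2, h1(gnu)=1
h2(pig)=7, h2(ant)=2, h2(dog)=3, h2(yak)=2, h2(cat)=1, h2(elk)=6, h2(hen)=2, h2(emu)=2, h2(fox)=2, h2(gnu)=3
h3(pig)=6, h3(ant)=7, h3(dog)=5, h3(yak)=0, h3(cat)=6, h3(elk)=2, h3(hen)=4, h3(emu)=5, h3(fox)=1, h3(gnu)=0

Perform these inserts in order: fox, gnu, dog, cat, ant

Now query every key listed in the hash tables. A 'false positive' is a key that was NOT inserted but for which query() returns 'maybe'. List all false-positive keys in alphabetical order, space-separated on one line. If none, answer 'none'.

Answer: elk emu pig yak

Derivation:
Start: bits=00000000
After insert 'fox': sets bits 1 2 -> bits=01100000
After insert 'gnu': sets bits 0 1 3 -> bits=11110000
After insert 'dog': sets bits 0 3 5 -> bits=11110100
After insert 'cat': sets bits 0 1 6 -> bits=11110110
After insert 'ant': sets bits 2 7 -> bits=11110111
Not inserted: elk emu hen pig yak — query each against bits=11110111:
query elk: checks bit0=1, bit2=1, bit6=1 (all 1) -> maybe => FALSE POSITIVE
query emu: checks bit2=1, bit3=1, bit5=1 (all 1) -> maybe => FALSE POSITIVE
query hen: checks bit2=1, bit4=0, bit6=1 (has a 0) -> no => not a false positive
query pig: checks bit6=1, bit7=1 (all 1) -> maybe => FALSE POSITIVE
query yak: checks bit0=1, bit2=1, bit7=1 (all 1) -> maybe => FALSE POSITIVE
False positives (alphabetical): elk emu pig yak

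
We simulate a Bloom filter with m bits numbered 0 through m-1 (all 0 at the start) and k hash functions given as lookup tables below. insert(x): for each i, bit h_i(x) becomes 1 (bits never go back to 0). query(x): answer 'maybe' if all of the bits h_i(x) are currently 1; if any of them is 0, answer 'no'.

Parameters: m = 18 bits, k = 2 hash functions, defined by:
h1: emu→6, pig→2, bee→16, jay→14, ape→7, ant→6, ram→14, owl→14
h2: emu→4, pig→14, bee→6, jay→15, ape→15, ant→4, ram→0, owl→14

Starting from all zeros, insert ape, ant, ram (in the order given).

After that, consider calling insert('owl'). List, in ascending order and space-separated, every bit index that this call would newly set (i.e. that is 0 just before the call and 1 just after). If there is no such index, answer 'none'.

Start: bits=000000000000000000
After insert 'ape': sets bits 7 15 -> bits=000000010000000100
After insert 'ant': sets bits 4 6 -> bits=000010110000000100
After insert 'ram': sets bits 0 14 -> bits=100010110000001100
insert 'owl' would touch bits 14; currently bit14=1
Bits that are 0 among those (would change 0->1): none

Answer: none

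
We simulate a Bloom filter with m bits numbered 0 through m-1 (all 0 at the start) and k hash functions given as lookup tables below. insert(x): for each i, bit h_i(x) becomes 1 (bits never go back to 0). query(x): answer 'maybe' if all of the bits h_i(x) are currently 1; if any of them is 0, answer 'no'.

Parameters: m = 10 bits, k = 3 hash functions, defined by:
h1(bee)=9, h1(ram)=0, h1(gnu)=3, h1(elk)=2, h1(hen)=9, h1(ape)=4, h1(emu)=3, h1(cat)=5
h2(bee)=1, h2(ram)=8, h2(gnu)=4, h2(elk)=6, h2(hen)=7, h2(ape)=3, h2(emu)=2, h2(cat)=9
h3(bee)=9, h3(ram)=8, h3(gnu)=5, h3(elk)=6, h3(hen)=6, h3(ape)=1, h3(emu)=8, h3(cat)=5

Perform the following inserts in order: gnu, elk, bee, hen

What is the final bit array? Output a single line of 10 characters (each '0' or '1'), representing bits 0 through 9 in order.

Start: bits=0000000000
After insert 'gnu': sets bits 3 4 5 -> bits=0001110000
After insert 'elk': sets bits 2 6 -> bits=0011111000
After insert 'bee': sets bits 1 9 -> bits=0111111001
After insert 'hen': sets bits 6 7 9 -> bits=0111111101

Answer: 0111111101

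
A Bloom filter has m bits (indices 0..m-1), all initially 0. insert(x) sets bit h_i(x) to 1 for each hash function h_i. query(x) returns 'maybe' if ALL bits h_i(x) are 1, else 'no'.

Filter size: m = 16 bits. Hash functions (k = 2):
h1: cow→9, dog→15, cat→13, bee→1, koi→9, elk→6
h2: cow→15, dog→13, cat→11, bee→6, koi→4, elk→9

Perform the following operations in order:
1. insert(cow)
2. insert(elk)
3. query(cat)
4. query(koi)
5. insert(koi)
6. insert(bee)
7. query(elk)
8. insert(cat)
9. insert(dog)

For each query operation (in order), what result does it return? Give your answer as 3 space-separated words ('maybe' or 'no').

Answer: no no maybe

Derivation:
Start: bits=0000000000000000
Op 1: insert cow -> sets bits 9 15 -> bits=0000000001000001
Op 2: insert elk -> sets bits 6 9 -> bits=0000001001000001
Op 3: query cat -> checks bit11=0, bit13=0 (has a 0) -> no
Op 4: query koi -> checks bit4=0, bit9=1 (has a 0) -> no
Op 5: insert koi -> sets bits 4 9 -> bits=0000101001000001
Op 6: insert bee -> sets bits 1 6 -> bits=0100101001000001
Op 7: query elk -> checks bit6=1, bit9=1 (all 1) -> maybe
Op 8: insert cat -> sets bits 11 13 -> bits=0100101001010101
Op 9: insert dog -> sets bits 13 15 -> bits=0100101001010101
Query results in order: no no maybe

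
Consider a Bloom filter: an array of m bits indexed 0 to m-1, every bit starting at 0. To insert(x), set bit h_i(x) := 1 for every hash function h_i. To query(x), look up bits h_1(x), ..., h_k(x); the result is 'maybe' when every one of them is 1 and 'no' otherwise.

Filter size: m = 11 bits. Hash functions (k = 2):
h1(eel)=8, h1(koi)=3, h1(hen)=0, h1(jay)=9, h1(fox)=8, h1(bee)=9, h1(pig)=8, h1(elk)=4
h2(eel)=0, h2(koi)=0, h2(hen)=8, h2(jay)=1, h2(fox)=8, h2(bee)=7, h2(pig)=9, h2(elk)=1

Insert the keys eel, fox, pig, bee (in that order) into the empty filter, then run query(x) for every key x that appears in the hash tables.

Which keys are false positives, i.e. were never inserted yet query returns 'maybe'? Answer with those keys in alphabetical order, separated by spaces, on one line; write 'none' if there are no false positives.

Answer: hen

Derivation:
Start: bits=00000000000
After insert 'eel': sets bits 0 8 -> bits=10000000100
After insert 'fox': sets bits 8 -> bits=10000000100
After insert 'pig': sets bits 8 9 -> bits=10000000110
After insert 'bee': sets bits 7 9 -> bits=10000001110
Not inserted: elk hen jay koi — query each against bits=10000001110:
query elk: checks bit1=0, bit4=0 (has a 0) -> no => not a false positive
query hen: checks bit0=1, bit8=1 (all 1) -> maybe => FALSE POSITIVE
query jay: checks bit1=0, bit9=1 (has a 0) -> no => not a false positive
query koi: checks bit0=1, bit3=0 (has a 0) -> no => not a false positive
False positives (alphabetical): hen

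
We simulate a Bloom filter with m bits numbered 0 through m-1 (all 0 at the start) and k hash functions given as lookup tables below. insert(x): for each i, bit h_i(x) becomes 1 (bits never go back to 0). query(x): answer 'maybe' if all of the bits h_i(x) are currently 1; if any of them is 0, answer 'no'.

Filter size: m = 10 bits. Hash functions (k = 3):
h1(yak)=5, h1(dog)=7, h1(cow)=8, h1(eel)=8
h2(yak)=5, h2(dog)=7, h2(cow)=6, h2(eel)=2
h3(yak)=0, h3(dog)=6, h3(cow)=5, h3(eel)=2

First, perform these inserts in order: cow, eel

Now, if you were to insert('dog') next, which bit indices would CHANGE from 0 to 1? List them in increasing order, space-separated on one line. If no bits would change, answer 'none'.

Answer: 7

Derivation:
Start: bits=0000000000
After insert 'cow': sets bits 5 6 8 -> bits=0000011010
After insert 'eel': sets bits 2 8 -> bits=0010011010
insert 'dog' would touch bits 6 7; currently bit6=1, bit7=0
Bits that are 0 among those (would change 0->1): 7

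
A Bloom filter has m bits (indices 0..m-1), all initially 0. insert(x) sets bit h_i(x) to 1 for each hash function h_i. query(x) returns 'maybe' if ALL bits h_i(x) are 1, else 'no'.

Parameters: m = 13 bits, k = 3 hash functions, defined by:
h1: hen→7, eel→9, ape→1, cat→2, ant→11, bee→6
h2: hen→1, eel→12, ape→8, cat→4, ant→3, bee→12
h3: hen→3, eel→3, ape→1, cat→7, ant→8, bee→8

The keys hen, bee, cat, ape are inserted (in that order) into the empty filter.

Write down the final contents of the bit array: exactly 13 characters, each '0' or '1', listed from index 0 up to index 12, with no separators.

Start: bits=0000000000000
After insert 'hen': sets bits 1 3 7 -> bits=0101000100000
After insert 'bee': sets bits 6 8 12 -> bits=0101001110001
After insert 'cat': sets bits 2 4 7 -> bits=0111101110001
After insert 'ape': sets bits 1 8 -> bits=0111101110001

Answer: 0111101110001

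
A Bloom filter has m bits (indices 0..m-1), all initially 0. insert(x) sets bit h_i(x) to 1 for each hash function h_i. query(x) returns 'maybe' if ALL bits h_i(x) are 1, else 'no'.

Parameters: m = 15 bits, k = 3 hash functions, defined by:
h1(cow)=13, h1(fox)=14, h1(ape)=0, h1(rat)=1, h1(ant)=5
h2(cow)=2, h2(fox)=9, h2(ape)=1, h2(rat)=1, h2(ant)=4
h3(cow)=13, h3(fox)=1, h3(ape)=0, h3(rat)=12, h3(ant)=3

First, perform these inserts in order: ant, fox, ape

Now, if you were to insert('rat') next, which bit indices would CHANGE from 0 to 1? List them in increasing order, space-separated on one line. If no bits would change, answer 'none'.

Answer: 12

Derivation:
Start: bits=000000000000000
After insert 'ant': sets bits 3 4 5 -> bits=000111000000000
After insert 'fox': sets bits 1 9 14 -> bits=010111000100001
After insert 'ape': sets bits 0 1 -> bits=110111000100001
insert 'rat' would touch bits 1 12; currently bit1=1, bit12=0
Bits that are 0 among those (would change 0->1): 12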